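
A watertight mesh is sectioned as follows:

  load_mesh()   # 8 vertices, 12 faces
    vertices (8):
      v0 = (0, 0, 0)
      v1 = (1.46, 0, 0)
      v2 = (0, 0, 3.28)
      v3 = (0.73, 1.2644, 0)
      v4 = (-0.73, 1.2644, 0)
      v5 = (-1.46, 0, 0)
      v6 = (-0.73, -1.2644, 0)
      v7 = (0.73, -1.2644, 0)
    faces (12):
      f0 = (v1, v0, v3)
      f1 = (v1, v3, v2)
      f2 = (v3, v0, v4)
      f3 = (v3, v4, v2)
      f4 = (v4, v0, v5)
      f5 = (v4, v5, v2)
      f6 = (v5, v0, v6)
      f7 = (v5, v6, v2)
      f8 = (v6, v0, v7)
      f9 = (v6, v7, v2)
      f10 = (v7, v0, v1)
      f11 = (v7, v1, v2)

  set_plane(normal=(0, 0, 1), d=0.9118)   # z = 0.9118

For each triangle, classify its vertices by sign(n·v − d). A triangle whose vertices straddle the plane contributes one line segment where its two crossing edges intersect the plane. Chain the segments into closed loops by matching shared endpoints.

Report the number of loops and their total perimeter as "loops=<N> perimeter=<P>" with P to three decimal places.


Straddling triangles (6 of 12):
  (v1,v3,v2) [--+] → (0.527069, 0.912912, 0.9118)–(1.05414, 0, 0.9118)  len=1.0541
  (v3,v4,v2) [--+] → (-0.527069, 0.912912, 0.9118)–(0.527069, 0.912912, 0.9118)  len=1.0541
  (v4,v5,v2) [--+] → (-1.05414, 0, 0.9118)–(-0.527069, 0.912912, 0.9118)  len=1.0541
  (v5,v6,v2) [--+] → (-0.527069, -0.912912, 0.9118)–(-1.05414, 0, 0.9118)  len=1.0541
  (v6,v7,v2) [--+] → (0.527069, -0.912912, 0.9118)–(-0.527069, -0.912912, 0.9118)  len=1.0541
  (v7,v1,v2) [--+] → (1.05414, 0, 0.9118)–(0.527069, -0.912912, 0.9118)  len=1.0541

Chained into 1 loop(s):
  loop 1: 6 segments, perimeter = 6.3248
Total perimeter = 6.325

loops=1 perimeter=6.325


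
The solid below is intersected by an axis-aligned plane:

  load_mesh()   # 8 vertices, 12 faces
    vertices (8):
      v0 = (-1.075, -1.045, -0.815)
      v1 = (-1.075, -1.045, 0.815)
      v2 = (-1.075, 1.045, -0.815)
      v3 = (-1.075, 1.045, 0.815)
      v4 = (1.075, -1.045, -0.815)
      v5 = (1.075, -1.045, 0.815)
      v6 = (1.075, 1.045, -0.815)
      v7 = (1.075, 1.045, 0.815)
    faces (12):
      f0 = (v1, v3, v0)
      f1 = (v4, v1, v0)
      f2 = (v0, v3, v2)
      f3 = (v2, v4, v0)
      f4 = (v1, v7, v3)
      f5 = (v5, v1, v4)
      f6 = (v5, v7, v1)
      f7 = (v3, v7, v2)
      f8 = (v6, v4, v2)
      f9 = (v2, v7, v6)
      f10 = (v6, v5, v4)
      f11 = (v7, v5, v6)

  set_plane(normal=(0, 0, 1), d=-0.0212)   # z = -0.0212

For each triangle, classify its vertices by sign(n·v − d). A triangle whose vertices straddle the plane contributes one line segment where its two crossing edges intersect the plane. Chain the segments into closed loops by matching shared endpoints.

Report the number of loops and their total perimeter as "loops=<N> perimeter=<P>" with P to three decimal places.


loops=1 perimeter=8.480

Straddling triangles (8 of 12):
  (v1,v3,v0) [++-] → (-1.075, -0.0271828, -0.0212)–(-1.075, -1.045, -0.0212)  len=1.0178
  (v4,v1,v0) [-+-] → (0.0279632, -1.045, -0.0212)–(-1.075, -1.045, -0.0212)  len=1.1030
  (v0,v3,v2) [-+-] → (-1.075, -0.0271828, -0.0212)–(-1.075, 1.045, -0.0212)  len=1.0722
  (v5,v1,v4) [++-] → (0.0279632, -1.045, -0.0212)–(1.075, -1.045, -0.0212)  len=1.0470
  (v3,v7,v2) [++-] → (-0.0279632, 1.045, -0.0212)–(-1.075, 1.045, -0.0212)  len=1.0470
  (v2,v7,v6) [-+-] → (-0.0279632, 1.045, -0.0212)–(1.075, 1.045, -0.0212)  len=1.1030
  (v6,v5,v4) [-+-] → (1.075, 0.0271828, -0.0212)–(1.075, -1.045, -0.0212)  len=1.0722
  (v7,v5,v6) [++-] → (1.075, 0.0271828, -0.0212)–(1.075, 1.045, -0.0212)  len=1.0178

Chained into 1 loop(s):
  loop 1: 8 segments, perimeter = 8.4800
Total perimeter = 8.480


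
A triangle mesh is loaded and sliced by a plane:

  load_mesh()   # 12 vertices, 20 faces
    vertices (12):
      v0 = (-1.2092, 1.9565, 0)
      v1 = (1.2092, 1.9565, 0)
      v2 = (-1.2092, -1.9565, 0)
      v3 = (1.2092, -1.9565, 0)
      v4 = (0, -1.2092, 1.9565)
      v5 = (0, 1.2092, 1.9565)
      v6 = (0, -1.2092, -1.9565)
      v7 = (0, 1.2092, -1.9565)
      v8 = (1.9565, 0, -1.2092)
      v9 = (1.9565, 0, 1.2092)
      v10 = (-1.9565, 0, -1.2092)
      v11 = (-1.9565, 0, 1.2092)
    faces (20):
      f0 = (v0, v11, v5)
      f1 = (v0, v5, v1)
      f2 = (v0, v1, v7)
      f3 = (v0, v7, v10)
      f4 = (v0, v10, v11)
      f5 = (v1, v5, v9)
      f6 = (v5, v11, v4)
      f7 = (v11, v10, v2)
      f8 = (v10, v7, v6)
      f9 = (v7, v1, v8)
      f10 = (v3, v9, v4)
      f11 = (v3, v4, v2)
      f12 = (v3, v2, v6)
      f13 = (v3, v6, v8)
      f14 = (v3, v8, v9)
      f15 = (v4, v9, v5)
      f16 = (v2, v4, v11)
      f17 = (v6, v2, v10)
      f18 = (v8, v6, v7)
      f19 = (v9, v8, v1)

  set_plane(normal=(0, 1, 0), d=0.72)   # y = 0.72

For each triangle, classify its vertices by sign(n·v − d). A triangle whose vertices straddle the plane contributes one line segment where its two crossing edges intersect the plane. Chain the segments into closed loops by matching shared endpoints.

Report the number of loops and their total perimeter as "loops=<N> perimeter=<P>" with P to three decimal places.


loops=1 perimeter=11.480

Straddling triangles (10 of 20):
  (v0,v11,v5) [+-+] → (-1.68149, 0.72, 0.764209)–(-0.791531, 0.72, 1.65417)  len=1.2586
  (v0,v7,v10) [++-] → (-0.791531, 0.72, -1.65417)–(-1.68149, 0.72, -0.764209)  len=1.2586
  (v0,v10,v11) [+--] → (-1.68149, 0.72, -0.764209)–(-1.68149, 0.72, 0.764209)  len=1.5284
  (v1,v5,v9) [++-] → (0.791531, 0.72, 1.65417)–(1.68149, 0.72, 0.764209)  len=1.2586
  (v5,v11,v4) [+--] → (-0.791531, 0.72, 1.65417)–(0, 0.72, 1.9565)  len=0.8473
  (v10,v7,v6) [-+-] → (-0.791531, 0.72, -1.65417)–(0, 0.72, -1.9565)  len=0.8473
  (v7,v1,v8) [++-] → (1.68149, 0.72, -0.764209)–(0.791531, 0.72, -1.65417)  len=1.2586
  (v4,v9,v5) [--+] → (0.791531, 0.72, 1.65417)–(0, 0.72, 1.9565)  len=0.8473
  (v8,v6,v7) [--+] → (0, 0.72, -1.9565)–(0.791531, 0.72, -1.65417)  len=0.8473
  (v9,v8,v1) [--+] → (1.68149, 0.72, -0.764209)–(1.68149, 0.72, 0.764209)  len=1.5284

Chained into 1 loop(s):
  loop 1: 10 segments, perimeter = 11.4804
Total perimeter = 11.480


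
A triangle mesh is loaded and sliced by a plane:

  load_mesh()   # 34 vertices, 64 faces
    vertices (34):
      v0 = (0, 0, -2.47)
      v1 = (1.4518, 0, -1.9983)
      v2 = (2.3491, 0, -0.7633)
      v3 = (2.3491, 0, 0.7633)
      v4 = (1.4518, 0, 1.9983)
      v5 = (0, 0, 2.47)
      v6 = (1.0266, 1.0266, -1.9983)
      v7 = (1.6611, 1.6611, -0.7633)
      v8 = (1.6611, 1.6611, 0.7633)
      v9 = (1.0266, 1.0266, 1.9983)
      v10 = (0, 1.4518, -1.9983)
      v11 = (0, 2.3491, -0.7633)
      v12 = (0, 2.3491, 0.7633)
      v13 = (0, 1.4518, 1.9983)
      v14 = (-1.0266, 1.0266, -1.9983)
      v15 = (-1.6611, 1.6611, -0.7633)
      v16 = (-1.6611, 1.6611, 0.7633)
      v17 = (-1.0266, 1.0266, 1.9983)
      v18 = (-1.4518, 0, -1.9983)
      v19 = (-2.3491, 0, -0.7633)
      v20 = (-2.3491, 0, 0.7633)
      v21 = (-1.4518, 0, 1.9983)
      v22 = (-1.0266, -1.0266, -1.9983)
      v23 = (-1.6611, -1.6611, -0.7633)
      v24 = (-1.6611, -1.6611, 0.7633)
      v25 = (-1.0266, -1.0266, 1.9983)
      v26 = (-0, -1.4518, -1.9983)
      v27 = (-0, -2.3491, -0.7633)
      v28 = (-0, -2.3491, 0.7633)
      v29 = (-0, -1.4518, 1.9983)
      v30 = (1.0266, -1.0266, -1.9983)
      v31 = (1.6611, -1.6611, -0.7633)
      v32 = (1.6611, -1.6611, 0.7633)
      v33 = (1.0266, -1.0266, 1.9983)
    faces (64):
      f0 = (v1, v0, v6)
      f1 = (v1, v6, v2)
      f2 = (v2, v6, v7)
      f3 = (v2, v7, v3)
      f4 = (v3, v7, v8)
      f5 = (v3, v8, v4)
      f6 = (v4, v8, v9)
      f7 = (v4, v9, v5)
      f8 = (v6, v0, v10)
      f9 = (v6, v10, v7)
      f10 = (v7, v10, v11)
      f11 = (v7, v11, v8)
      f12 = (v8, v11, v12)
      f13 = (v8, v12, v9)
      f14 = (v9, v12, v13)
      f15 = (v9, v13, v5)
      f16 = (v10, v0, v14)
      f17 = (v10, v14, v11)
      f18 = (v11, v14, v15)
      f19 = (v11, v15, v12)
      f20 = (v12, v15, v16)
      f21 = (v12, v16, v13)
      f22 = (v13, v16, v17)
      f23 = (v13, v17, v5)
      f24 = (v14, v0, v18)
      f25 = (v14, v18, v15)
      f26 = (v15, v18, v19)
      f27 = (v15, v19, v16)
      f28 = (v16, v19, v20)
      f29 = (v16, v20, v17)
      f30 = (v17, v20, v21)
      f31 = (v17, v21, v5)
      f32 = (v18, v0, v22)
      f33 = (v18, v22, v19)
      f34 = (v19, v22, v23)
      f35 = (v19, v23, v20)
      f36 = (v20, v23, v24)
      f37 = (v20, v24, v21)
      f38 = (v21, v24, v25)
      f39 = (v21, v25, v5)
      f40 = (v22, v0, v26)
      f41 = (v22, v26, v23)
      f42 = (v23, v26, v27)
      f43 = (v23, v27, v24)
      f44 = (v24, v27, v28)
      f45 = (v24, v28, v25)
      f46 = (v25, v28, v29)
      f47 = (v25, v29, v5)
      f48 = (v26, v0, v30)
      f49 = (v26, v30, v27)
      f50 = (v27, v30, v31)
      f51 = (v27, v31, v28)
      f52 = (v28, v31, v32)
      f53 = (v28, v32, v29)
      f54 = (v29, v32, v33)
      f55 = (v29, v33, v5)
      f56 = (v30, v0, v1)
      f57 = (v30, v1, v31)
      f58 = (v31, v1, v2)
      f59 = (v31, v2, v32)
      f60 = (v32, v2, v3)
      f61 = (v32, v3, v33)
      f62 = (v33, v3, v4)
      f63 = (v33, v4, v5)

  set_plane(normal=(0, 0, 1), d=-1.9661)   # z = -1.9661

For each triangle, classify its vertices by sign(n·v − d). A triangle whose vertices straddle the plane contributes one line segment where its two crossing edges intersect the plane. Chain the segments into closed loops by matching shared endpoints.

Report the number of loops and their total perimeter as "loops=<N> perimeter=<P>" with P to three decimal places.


loops=1 perimeter=9.033

Straddling triangles (16 of 64):
  (v1,v6,v2) [--+] → (1.06108, 0.999834, -1.9661)–(1.4752, 0, -1.9661)  len=1.0822
  (v2,v6,v7) [+-+] → (1.06108, 0.999834, -1.9661)–(1.04314, 1.04314, -1.9661)  len=0.0469
  (v6,v10,v7) [--+] → (0.0433097, 1.45726, -1.9661)–(1.04314, 1.04314, -1.9661)  len=1.0822
  (v7,v10,v11) [+-+] → (0.0433097, 1.45726, -1.9661)–(0, 1.4752, -1.9661)  len=0.0469
  (v10,v14,v11) [--+] → (-0.999834, 1.06108, -1.9661)–(0, 1.4752, -1.9661)  len=1.0822
  (v11,v14,v15) [+-+] → (-0.999834, 1.06108, -1.9661)–(-1.04314, 1.04314, -1.9661)  len=0.0469
  (v14,v18,v15) [--+] → (-1.45726, 0.0433097, -1.9661)–(-1.04314, 1.04314, -1.9661)  len=1.0822
  (v15,v18,v19) [+-+] → (-1.45726, 0.0433097, -1.9661)–(-1.4752, 0, -1.9661)  len=0.0469
  (v18,v22,v19) [--+] → (-1.06108, -0.999834, -1.9661)–(-1.4752, 0, -1.9661)  len=1.0822
  (v19,v22,v23) [+-+] → (-1.06108, -0.999834, -1.9661)–(-1.04314, -1.04314, -1.9661)  len=0.0469
  (v22,v26,v23) [--+] → (-0.0433097, -1.45726, -1.9661)–(-1.04314, -1.04314, -1.9661)  len=1.0822
  (v23,v26,v27) [+-+] → (-0.0433097, -1.45726, -1.9661)–(0, -1.4752, -1.9661)  len=0.0469
  (v26,v30,v27) [--+] → (0.999834, -1.06108, -1.9661)–(0, -1.4752, -1.9661)  len=1.0822
  (v27,v30,v31) [+-+] → (0.999834, -1.06108, -1.9661)–(1.04314, -1.04314, -1.9661)  len=0.0469
  (v30,v1,v31) [--+] → (1.45726, -0.0433097, -1.9661)–(1.04314, -1.04314, -1.9661)  len=1.0822
  (v31,v1,v2) [+-+] → (1.45726, -0.0433097, -1.9661)–(1.4752, 0, -1.9661)  len=0.0469

Chained into 1 loop(s):
  loop 1: 16 segments, perimeter = 9.0326
Total perimeter = 9.033


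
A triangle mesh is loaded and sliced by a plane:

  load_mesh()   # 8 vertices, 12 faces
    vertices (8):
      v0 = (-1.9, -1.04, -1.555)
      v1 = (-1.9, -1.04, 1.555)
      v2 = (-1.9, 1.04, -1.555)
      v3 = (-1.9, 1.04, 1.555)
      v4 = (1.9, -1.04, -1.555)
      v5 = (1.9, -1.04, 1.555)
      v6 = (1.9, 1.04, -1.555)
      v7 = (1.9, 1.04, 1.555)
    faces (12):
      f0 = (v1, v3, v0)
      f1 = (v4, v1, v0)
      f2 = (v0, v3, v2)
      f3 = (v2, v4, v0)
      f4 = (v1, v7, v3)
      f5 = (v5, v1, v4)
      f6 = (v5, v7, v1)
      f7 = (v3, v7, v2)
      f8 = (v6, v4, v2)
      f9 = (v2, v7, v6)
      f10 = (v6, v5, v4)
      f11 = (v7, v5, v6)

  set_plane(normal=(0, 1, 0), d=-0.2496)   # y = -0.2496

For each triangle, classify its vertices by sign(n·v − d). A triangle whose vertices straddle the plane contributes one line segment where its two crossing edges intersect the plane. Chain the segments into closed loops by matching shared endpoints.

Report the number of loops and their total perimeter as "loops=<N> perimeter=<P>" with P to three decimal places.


Straddling triangles (8 of 12):
  (v1,v3,v0) [-+-] → (-1.9, -0.2496, 1.555)–(-1.9, -0.2496, -0.3732)  len=1.9282
  (v0,v3,v2) [-++] → (-1.9, -0.2496, -0.3732)–(-1.9, -0.2496, -1.555)  len=1.1818
  (v2,v4,v0) [+--] → (0.456, -0.2496, -1.555)–(-1.9, -0.2496, -1.555)  len=2.3560
  (v1,v7,v3) [-++] → (-0.456, -0.2496, 1.555)–(-1.9, -0.2496, 1.555)  len=1.4440
  (v5,v7,v1) [-+-] → (1.9, -0.2496, 1.555)–(-0.456, -0.2496, 1.555)  len=2.3560
  (v6,v4,v2) [+-+] → (1.9, -0.2496, -1.555)–(0.456, -0.2496, -1.555)  len=1.4440
  (v6,v5,v4) [+--] → (1.9, -0.2496, 0.3732)–(1.9, -0.2496, -1.555)  len=1.9282
  (v7,v5,v6) [+-+] → (1.9, -0.2496, 1.555)–(1.9, -0.2496, 0.3732)  len=1.1818

Chained into 1 loop(s):
  loop 1: 8 segments, perimeter = 13.8200
Total perimeter = 13.820

loops=1 perimeter=13.820


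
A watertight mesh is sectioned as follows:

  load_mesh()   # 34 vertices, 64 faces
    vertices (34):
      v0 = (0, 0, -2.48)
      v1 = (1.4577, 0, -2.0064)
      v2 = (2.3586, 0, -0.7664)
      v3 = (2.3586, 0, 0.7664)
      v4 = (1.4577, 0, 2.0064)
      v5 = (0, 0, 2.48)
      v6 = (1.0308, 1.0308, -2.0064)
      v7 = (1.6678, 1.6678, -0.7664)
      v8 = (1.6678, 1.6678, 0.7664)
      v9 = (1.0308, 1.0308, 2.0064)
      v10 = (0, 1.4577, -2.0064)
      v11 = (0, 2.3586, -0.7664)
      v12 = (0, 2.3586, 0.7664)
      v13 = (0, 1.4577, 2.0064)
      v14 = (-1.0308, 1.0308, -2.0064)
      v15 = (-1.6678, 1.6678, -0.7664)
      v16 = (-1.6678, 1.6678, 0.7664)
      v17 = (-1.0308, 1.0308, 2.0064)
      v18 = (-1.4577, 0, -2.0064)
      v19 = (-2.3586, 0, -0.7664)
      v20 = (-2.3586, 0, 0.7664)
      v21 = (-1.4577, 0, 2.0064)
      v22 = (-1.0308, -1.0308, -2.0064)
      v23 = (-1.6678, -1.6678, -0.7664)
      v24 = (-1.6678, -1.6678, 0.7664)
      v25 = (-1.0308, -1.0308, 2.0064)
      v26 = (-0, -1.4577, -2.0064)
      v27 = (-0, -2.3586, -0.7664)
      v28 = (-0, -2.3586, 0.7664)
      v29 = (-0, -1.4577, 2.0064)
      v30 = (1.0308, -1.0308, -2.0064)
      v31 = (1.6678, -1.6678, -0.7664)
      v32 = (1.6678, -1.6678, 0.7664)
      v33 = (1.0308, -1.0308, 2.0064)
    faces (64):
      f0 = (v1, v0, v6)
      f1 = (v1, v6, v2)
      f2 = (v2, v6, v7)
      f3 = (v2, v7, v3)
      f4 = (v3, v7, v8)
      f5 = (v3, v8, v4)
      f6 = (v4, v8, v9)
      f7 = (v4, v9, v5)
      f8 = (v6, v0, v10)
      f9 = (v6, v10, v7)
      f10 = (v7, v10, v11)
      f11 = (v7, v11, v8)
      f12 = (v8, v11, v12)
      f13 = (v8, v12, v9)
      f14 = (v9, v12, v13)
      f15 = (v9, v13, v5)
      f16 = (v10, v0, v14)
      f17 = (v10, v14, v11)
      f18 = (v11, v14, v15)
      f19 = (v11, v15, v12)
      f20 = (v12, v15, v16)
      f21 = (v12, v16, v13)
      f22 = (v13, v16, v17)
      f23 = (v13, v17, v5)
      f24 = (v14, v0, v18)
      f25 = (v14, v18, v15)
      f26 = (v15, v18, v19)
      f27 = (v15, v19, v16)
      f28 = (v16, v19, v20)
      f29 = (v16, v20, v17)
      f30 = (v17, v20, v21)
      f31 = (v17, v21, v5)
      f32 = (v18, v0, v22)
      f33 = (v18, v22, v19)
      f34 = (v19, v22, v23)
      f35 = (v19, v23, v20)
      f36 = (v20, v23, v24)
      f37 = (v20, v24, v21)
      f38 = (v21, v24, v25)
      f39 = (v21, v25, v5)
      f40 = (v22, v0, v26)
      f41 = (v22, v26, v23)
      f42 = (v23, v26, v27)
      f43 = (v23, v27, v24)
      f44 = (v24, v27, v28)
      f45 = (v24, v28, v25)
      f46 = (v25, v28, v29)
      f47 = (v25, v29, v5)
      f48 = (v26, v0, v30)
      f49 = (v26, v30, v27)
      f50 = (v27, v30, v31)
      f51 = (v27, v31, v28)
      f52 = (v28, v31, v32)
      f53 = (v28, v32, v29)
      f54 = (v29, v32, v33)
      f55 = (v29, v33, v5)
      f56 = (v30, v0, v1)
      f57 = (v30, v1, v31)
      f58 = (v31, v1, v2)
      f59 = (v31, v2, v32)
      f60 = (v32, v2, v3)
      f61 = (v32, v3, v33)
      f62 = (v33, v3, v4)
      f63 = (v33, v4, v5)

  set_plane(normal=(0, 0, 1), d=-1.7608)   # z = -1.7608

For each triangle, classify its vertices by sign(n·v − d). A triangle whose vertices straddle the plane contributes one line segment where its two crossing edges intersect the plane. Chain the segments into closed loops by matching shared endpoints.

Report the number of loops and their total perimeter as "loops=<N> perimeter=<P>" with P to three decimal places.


Straddling triangles (16 of 64):
  (v1,v6,v2) [--+] → (1.29379, 0.826635, -1.7608)–(1.63614, 0, -1.7608)  len=0.8947
  (v2,v6,v7) [+-+] → (1.29379, 0.826635, -1.7608)–(1.15697, 1.15697, -1.7608)  len=0.3575
  (v6,v10,v7) [--+] → (0.330332, 1.49931, -1.7608)–(1.15697, 1.15697, -1.7608)  len=0.8947
  (v7,v10,v11) [+-+] → (0.330332, 1.49931, -1.7608)–(0, 1.63614, -1.7608)  len=0.3575
  (v10,v14,v11) [--+] → (-0.826635, 1.29379, -1.7608)–(0, 1.63614, -1.7608)  len=0.8947
  (v11,v14,v15) [+-+] → (-0.826635, 1.29379, -1.7608)–(-1.15697, 1.15697, -1.7608)  len=0.3575
  (v14,v18,v15) [--+] → (-1.49931, 0.330332, -1.7608)–(-1.15697, 1.15697, -1.7608)  len=0.8947
  (v15,v18,v19) [+-+] → (-1.49931, 0.330332, -1.7608)–(-1.63614, 0, -1.7608)  len=0.3575
  (v18,v22,v19) [--+] → (-1.29379, -0.826635, -1.7608)–(-1.63614, 0, -1.7608)  len=0.8947
  (v19,v22,v23) [+-+] → (-1.29379, -0.826635, -1.7608)–(-1.15697, -1.15697, -1.7608)  len=0.3575
  (v22,v26,v23) [--+] → (-0.330332, -1.49931, -1.7608)–(-1.15697, -1.15697, -1.7608)  len=0.8947
  (v23,v26,v27) [+-+] → (-0.330332, -1.49931, -1.7608)–(0, -1.63614, -1.7608)  len=0.3575
  (v26,v30,v27) [--+] → (0.826635, -1.29379, -1.7608)–(0, -1.63614, -1.7608)  len=0.8947
  (v27,v30,v31) [+-+] → (0.826635, -1.29379, -1.7608)–(1.15697, -1.15697, -1.7608)  len=0.3575
  (v30,v1,v31) [--+] → (1.49931, -0.330332, -1.7608)–(1.15697, -1.15697, -1.7608)  len=0.8947
  (v31,v1,v2) [+-+] → (1.49931, -0.330332, -1.7608)–(1.63614, 0, -1.7608)  len=0.3575

Chained into 1 loop(s):
  loop 1: 16 segments, perimeter = 10.0181
Total perimeter = 10.018

loops=1 perimeter=10.018


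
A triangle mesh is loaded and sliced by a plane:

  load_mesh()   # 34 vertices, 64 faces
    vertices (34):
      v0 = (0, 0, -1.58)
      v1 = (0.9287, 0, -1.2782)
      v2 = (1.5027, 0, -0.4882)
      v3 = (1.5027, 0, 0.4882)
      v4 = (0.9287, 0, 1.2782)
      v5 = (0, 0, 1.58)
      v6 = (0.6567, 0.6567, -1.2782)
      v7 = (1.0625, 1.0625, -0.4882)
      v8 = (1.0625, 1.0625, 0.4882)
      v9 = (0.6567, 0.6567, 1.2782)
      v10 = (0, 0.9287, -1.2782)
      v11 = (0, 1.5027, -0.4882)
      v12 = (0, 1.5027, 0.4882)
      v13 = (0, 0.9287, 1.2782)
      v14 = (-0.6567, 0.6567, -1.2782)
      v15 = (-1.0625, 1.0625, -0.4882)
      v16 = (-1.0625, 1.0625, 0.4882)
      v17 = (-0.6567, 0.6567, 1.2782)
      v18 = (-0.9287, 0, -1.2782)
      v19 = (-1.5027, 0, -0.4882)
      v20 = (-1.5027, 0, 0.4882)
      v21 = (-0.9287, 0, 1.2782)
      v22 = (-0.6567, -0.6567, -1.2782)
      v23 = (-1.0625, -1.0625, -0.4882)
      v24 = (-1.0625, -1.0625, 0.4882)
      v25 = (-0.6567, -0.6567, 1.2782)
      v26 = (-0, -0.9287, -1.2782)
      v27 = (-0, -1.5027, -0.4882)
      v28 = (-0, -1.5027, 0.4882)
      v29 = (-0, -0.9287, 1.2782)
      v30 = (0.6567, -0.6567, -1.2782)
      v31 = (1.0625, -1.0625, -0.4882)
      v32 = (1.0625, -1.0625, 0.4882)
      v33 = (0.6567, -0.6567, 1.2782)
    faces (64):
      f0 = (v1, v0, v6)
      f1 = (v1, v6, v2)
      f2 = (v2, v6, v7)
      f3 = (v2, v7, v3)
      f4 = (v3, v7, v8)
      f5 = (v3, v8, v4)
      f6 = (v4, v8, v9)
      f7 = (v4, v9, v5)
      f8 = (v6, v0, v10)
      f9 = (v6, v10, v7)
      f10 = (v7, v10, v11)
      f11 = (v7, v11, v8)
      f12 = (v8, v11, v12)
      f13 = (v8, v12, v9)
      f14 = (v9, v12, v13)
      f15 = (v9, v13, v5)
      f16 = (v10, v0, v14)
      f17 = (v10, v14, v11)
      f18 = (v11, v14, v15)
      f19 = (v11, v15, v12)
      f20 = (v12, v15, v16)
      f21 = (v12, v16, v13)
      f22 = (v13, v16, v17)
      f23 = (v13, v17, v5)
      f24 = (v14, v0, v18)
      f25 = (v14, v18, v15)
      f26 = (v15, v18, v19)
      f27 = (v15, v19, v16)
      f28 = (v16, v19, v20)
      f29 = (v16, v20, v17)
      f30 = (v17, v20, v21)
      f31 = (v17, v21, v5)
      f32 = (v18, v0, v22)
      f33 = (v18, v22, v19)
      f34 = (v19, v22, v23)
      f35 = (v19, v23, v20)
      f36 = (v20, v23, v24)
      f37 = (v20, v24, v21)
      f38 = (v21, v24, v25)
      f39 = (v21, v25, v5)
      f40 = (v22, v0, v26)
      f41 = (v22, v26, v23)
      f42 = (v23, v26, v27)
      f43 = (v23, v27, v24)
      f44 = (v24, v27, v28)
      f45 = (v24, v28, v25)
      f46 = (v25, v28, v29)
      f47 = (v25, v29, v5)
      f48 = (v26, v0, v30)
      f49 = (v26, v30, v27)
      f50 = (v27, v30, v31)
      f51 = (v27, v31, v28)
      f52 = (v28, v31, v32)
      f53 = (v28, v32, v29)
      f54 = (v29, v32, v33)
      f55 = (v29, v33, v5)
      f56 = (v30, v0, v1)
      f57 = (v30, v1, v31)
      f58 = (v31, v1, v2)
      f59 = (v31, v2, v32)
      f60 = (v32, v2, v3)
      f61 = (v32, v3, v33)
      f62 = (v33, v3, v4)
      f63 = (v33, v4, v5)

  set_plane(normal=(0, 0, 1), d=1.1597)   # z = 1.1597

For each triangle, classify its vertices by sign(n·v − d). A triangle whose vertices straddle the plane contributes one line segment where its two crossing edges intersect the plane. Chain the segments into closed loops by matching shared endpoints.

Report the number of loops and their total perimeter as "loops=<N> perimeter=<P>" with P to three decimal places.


loops=1 perimeter=6.214

Straddling triangles (16 of 64):
  (v3,v8,v4) [--+] → (0.94877, 0.159375, 1.1597)–(1.0148, 0, 1.1597)  len=0.1725
  (v4,v8,v9) [+-+] → (0.94877, 0.159375, 1.1597)–(0.71757, 0.71757, 1.1597)  len=0.6042
  (v8,v12,v9) [--+] → (0.558195, 0.7836, 1.1597)–(0.71757, 0.71757, 1.1597)  len=0.1725
  (v9,v12,v13) [+-+] → (0.558195, 0.7836, 1.1597)–(0, 1.0148, 1.1597)  len=0.6042
  (v12,v16,v13) [--+] → (-0.159375, 0.94877, 1.1597)–(0, 1.0148, 1.1597)  len=0.1725
  (v13,v16,v17) [+-+] → (-0.159375, 0.94877, 1.1597)–(-0.71757, 0.71757, 1.1597)  len=0.6042
  (v16,v20,v17) [--+] → (-0.7836, 0.558195, 1.1597)–(-0.71757, 0.71757, 1.1597)  len=0.1725
  (v17,v20,v21) [+-+] → (-0.7836, 0.558195, 1.1597)–(-1.0148, 0, 1.1597)  len=0.6042
  (v20,v24,v21) [--+] → (-0.94877, -0.159375, 1.1597)–(-1.0148, 0, 1.1597)  len=0.1725
  (v21,v24,v25) [+-+] → (-0.94877, -0.159375, 1.1597)–(-0.71757, -0.71757, 1.1597)  len=0.6042
  (v24,v28,v25) [--+] → (-0.558195, -0.7836, 1.1597)–(-0.71757, -0.71757, 1.1597)  len=0.1725
  (v25,v28,v29) [+-+] → (-0.558195, -0.7836, 1.1597)–(0, -1.0148, 1.1597)  len=0.6042
  (v28,v32,v29) [--+] → (0.159375, -0.94877, 1.1597)–(0, -1.0148, 1.1597)  len=0.1725
  (v29,v32,v33) [+-+] → (0.159375, -0.94877, 1.1597)–(0.71757, -0.71757, 1.1597)  len=0.6042
  (v32,v3,v33) [--+] → (0.7836, -0.558195, 1.1597)–(0.71757, -0.71757, 1.1597)  len=0.1725
  (v33,v3,v4) [+-+] → (0.7836, -0.558195, 1.1597)–(1.0148, 0, 1.1597)  len=0.6042

Chained into 1 loop(s):
  loop 1: 16 segments, perimeter = 6.2135
Total perimeter = 6.214


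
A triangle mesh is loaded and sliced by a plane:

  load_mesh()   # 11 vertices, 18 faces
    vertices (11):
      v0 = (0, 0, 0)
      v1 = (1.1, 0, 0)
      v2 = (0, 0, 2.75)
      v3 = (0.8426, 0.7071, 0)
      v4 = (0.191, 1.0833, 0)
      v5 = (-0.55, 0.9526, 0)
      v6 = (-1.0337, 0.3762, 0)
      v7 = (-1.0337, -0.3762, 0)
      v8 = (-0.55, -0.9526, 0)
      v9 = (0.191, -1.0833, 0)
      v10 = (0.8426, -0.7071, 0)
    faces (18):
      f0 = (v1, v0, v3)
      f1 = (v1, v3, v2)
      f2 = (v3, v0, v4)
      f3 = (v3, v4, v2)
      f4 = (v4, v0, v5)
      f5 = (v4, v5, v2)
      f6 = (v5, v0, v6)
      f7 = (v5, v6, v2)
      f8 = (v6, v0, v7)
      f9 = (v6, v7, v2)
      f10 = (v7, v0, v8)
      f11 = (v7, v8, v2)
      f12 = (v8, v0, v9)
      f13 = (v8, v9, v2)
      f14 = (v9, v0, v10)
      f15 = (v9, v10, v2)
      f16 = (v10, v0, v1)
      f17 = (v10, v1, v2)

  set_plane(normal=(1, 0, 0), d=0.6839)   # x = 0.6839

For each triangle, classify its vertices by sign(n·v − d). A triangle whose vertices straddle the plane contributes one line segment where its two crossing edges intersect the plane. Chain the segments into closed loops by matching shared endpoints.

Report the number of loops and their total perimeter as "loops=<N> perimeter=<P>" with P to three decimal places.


loops=1 perimeter=4.279

Straddling triangles (8 of 18):
  (v1,v0,v3) [+-+] → (0.6839, 0, 0)–(0.6839, 0.573921, 0)  len=0.5739
  (v1,v3,v2) [++-] → (0.6839, 0.573921, 0.51795)–(0.6839, 0, 1.04025)  len=0.7760
  (v3,v0,v4) [+--] → (0.6839, 0.573921, 0)–(0.6839, 0.798725, 0)  len=0.2248
  (v3,v4,v2) [+--] → (0.6839, 0.798725, 0)–(0.6839, 0.573921, 0.51795)  len=0.5646
  (v9,v0,v10) [--+] → (0.6839, -0.573921, 0)–(0.6839, -0.798725, 0)  len=0.2248
  (v9,v10,v2) [-+-] → (0.6839, -0.798725, 0)–(0.6839, -0.573921, 0.51795)  len=0.5646
  (v10,v0,v1) [+-+] → (0.6839, -0.573921, 0)–(0.6839, 0, 0)  len=0.5739
  (v10,v1,v2) [++-] → (0.6839, 0, 1.04025)–(0.6839, -0.573921, 0.51795)  len=0.7760

Chained into 1 loop(s):
  loop 1: 8 segments, perimeter = 4.2787
Total perimeter = 4.279


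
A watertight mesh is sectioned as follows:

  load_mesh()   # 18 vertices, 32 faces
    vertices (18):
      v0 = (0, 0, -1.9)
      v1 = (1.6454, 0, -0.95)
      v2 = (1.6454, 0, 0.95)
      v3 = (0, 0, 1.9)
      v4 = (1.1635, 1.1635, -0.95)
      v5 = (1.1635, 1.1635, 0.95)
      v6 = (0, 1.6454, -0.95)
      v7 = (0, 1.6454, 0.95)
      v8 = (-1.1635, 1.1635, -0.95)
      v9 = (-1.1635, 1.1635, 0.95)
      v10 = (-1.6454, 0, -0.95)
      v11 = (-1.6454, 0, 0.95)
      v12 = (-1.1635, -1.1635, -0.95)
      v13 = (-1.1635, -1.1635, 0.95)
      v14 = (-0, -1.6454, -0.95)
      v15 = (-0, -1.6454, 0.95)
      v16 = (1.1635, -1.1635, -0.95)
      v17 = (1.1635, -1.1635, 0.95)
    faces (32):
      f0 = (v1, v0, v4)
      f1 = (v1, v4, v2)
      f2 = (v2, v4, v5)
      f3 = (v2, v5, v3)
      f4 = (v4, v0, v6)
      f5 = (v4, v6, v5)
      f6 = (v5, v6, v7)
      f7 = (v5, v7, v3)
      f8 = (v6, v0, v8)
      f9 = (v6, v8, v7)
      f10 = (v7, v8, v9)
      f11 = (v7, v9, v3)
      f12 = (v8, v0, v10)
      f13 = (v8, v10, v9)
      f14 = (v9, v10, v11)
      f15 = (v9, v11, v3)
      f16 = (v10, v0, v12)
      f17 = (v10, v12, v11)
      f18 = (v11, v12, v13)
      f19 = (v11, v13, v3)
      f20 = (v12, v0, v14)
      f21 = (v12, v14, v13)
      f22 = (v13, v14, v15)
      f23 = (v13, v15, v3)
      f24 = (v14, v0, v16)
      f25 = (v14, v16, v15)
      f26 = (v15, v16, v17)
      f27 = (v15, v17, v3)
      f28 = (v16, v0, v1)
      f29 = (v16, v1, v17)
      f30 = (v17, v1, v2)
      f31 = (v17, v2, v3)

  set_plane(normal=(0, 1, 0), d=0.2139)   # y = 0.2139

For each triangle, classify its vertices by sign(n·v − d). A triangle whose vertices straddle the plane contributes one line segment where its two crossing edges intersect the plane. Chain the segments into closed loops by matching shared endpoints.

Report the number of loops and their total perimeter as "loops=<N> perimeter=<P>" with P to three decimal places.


loops=1 perimeter=10.882

Straddling triangles (12 of 32):
  (v1,v0,v4) [--+] → (0.2139, 0.2139, -1.72535)–(1.55681, 0.2139, -0.95)  len=1.5507
  (v1,v4,v2) [-+-] → (1.55681, 0.2139, -0.95)–(1.55681, 0.2139, 0.6007)  len=1.5507
  (v2,v4,v5) [-++] → (1.55681, 0.2139, 0.6007)–(1.55681, 0.2139, 0.95)  len=0.3493
  (v2,v5,v3) [-+-] → (1.55681, 0.2139, 0.95)–(0.2139, 0.2139, 1.72535)  len=1.5507
  (v4,v0,v6) [+-+] → (0.2139, 0.2139, -1.72535)–(0, 0.2139, -1.7765)  len=0.2199
  (v5,v7,v3) [++-] → (0, 0.2139, 1.7765)–(0.2139, 0.2139, 1.72535)  len=0.2199
  (v6,v0,v8) [+-+] → (0, 0.2139, -1.7765)–(-0.2139, 0.2139, -1.72535)  len=0.2199
  (v7,v9,v3) [++-] → (-0.2139, 0.2139, 1.72535)–(0, 0.2139, 1.7765)  len=0.2199
  (v8,v0,v10) [+--] → (-0.2139, 0.2139, -1.72535)–(-1.55681, 0.2139, -0.95)  len=1.5507
  (v8,v10,v9) [+-+] → (-1.55681, 0.2139, -0.95)–(-1.55681, 0.2139, -0.6007)  len=0.3493
  (v9,v10,v11) [+--] → (-1.55681, 0.2139, -0.6007)–(-1.55681, 0.2139, 0.95)  len=1.5507
  (v9,v11,v3) [+--] → (-1.55681, 0.2139, 0.95)–(-0.2139, 0.2139, 1.72535)  len=1.5507

Chained into 1 loop(s):
  loop 1: 12 segments, perimeter = 10.8824
Total perimeter = 10.882


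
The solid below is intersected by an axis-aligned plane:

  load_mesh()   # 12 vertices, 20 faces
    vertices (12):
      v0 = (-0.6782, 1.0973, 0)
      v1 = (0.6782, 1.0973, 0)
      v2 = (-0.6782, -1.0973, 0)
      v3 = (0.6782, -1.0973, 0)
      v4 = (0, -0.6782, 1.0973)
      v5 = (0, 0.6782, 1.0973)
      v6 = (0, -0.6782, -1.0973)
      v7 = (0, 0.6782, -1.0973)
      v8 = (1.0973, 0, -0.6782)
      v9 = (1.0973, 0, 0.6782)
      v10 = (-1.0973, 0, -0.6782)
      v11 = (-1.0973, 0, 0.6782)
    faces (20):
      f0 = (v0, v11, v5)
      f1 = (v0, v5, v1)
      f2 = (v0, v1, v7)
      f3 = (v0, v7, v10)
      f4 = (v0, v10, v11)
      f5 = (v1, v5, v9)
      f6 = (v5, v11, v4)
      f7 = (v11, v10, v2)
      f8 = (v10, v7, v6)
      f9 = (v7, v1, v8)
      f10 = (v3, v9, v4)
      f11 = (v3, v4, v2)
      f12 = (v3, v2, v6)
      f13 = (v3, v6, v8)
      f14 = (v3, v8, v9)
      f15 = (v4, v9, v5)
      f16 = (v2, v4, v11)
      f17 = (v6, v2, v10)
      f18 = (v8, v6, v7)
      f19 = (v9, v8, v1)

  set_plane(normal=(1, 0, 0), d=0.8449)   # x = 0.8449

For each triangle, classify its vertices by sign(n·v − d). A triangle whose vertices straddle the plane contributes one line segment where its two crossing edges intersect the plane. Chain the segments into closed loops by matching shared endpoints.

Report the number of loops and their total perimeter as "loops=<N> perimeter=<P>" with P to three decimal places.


Straddling triangles (8 of 20):
  (v1,v5,v9) [--+] → (0.8449, 0.155999, 0.774601)–(0.8449, 0.660841, 0.269759)  len=0.7140
  (v7,v1,v8) [--+] → (0.8449, 0.660841, -0.269759)–(0.8449, 0.155999, -0.774601)  len=0.7140
  (v3,v9,v4) [-+-] → (0.8449, -0.660841, 0.269759)–(0.8449, -0.155999, 0.774601)  len=0.7140
  (v3,v6,v8) [--+] → (0.8449, -0.155999, -0.774601)–(0.8449, -0.660841, -0.269759)  len=0.7140
  (v3,v8,v9) [-++] → (0.8449, -0.660841, -0.269759)–(0.8449, -0.660841, 0.269759)  len=0.5395
  (v4,v9,v5) [-+-] → (0.8449, -0.155999, 0.774601)–(0.8449, 0.155999, 0.774601)  len=0.3120
  (v8,v6,v7) [+--] → (0.8449, -0.155999, -0.774601)–(0.8449, 0.155999, -0.774601)  len=0.3120
  (v9,v8,v1) [++-] → (0.8449, 0.660841, -0.269759)–(0.8449, 0.660841, 0.269759)  len=0.5395

Chained into 1 loop(s):
  loop 1: 8 segments, perimeter = 4.5588
Total perimeter = 4.559

loops=1 perimeter=4.559


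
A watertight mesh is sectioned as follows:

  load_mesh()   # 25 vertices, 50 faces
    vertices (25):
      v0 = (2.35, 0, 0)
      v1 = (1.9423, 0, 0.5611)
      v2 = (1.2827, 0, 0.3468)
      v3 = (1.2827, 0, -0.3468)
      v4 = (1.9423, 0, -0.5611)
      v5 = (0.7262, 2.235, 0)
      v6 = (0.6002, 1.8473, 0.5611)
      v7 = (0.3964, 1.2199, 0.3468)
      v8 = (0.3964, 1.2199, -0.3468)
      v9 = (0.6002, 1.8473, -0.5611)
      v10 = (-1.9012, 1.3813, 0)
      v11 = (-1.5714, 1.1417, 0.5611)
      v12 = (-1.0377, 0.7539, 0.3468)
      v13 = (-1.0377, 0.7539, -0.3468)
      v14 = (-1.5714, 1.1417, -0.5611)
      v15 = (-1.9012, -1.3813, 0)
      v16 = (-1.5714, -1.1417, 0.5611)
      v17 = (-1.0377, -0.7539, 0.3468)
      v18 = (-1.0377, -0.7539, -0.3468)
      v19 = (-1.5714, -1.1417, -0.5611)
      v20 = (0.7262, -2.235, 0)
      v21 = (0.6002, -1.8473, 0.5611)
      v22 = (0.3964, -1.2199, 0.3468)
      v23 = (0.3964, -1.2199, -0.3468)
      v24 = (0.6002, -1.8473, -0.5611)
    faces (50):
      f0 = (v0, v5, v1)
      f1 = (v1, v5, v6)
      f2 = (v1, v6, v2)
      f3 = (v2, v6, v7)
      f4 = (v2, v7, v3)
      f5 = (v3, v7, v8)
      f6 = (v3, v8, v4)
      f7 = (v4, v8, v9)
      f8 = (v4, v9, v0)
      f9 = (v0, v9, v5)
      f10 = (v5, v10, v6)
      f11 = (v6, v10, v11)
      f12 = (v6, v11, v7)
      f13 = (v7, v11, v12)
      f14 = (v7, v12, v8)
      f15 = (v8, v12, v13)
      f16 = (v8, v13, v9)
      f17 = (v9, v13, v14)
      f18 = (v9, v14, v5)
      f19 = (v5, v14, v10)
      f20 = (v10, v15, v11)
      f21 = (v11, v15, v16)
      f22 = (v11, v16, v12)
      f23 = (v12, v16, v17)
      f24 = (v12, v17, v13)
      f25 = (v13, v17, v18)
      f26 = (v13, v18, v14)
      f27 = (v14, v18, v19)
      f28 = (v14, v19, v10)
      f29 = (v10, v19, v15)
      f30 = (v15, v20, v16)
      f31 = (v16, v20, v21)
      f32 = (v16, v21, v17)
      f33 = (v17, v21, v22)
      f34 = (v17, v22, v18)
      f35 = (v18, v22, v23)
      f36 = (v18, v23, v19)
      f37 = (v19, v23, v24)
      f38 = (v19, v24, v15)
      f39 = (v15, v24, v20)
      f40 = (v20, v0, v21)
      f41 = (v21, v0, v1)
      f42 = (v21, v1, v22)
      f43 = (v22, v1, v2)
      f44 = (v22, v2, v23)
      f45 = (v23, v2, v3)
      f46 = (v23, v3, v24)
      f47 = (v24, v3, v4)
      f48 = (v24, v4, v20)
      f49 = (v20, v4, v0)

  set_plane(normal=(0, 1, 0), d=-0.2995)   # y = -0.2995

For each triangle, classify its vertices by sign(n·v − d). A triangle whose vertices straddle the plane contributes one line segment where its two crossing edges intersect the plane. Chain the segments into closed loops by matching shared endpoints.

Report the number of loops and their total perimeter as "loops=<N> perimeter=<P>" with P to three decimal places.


Straddling triangles (20 of 50):
  (v10,v15,v11) [+-+] → (-1.9012, -0.2995, 0)–(-1.75979, -0.2995, 0.240586)  len=0.2791
  (v11,v15,v16) [+--] → (-1.75979, -0.2995, 0.240586)–(-1.5714, -0.2995, 0.5611)  len=0.3718
  (v11,v16,v12) [+-+] → (-1.5714, -0.2995, 0.5611)–(-1.33428, -0.2995, 0.465888)  len=0.2555
  (v12,v16,v17) [+--] → (-1.33428, -0.2995, 0.465888)–(-1.0377, -0.2995, 0.3468)  len=0.3196
  (v12,v17,v13) [+-+] → (-1.0377, -0.2995, 0.3468)–(-1.0377, -0.2995, 0.137772)  len=0.2090
  (v13,v17,v18) [+--] → (-1.0377, -0.2995, 0.137772)–(-1.0377, -0.2995, -0.3468)  len=0.4846
  (v13,v18,v14) [+-+] → (-1.0377, -0.2995, -0.3468)–(-1.16563, -0.2995, -0.398171)  len=0.1379
  (v14,v18,v19) [+--] → (-1.16563, -0.2995, -0.398171)–(-1.5714, -0.2995, -0.5611)  len=0.4373
  (v14,v19,v10) [+-+] → (-1.5714, -0.2995, -0.5611)–(-1.68149, -0.2995, -0.3738)  len=0.2173
  (v10,v19,v15) [+--] → (-1.68149, -0.2995, -0.3738)–(-1.9012, -0.2995, 0)  len=0.4336
  (v20,v0,v21) [-+-] → (2.1324, -0.2995, 0)–(2.06631, -0.2995, 0.0909703)  len=0.1124
  (v21,v0,v1) [-++] → (2.06631, -0.2995, 0.0909703)–(1.72471, -0.2995, 0.5611)  len=0.5811
  (v21,v1,v22) [-+-] → (1.72471, -0.2995, 0.5611)–(1.56276, -0.2995, 0.508487)  len=0.1703
  (v22,v1,v2) [-++] → (1.56276, -0.2995, 0.508487)–(1.0651, -0.2995, 0.3468)  len=0.5233
  (v22,v2,v23) [-+-] → (1.0651, -0.2995, 0.3468)–(1.0651, -0.2995, 0.176513)  len=0.1703
  (v23,v2,v3) [-++] → (1.0651, -0.2995, 0.176513)–(1.0651, -0.2995, -0.3468)  len=0.5233
  (v23,v3,v24) [-+-] → (1.0651, -0.2995, -0.3468)–(1.17205, -0.2995, -0.381544)  len=0.1124
  (v24,v3,v4) [-++] → (1.17205, -0.2995, -0.381544)–(1.72471, -0.2995, -0.5611)  len=0.5811
  (v24,v4,v20) [-+-] → (1.72471, -0.2995, -0.5611)–(1.77934, -0.2995, -0.48591)  len=0.0929
  (v20,v4,v0) [-++] → (1.77934, -0.2995, -0.48591)–(2.1324, -0.2995, 0)  len=0.6006

Chained into 2 loop(s):
  loop 1: 10 segments, perimeter = 3.1455
  loop 2: 10 segments, perimeter = 3.4678
Total perimeter = 6.613

loops=2 perimeter=6.613


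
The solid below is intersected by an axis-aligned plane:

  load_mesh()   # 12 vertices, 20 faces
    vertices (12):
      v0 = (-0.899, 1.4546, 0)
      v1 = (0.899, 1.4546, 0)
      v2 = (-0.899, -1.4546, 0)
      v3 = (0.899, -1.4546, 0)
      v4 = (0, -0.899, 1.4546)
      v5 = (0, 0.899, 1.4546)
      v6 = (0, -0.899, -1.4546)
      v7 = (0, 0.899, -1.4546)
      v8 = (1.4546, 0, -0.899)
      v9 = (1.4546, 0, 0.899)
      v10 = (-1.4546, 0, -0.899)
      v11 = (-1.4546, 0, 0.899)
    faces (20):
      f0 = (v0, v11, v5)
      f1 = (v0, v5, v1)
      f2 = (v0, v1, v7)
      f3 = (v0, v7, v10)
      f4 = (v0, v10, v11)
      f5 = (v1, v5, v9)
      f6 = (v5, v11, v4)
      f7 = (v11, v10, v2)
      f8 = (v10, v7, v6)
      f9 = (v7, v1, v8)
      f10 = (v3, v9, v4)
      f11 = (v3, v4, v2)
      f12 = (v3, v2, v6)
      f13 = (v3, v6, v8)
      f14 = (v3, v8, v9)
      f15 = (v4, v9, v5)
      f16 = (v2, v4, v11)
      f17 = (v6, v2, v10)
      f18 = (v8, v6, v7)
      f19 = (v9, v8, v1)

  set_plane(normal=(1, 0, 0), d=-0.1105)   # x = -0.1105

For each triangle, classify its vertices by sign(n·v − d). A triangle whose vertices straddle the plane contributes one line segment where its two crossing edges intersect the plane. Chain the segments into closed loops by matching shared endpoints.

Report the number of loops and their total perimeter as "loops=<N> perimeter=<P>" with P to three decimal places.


Straddling triangles (10 of 20):
  (v0,v11,v5) [--+] → (-0.1105, 0.830707, 1.41239)–(-0.1105, 0.967291, 1.27581)  len=0.1932
  (v0,v5,v1) [-++] → (-0.1105, 0.967291, 1.27581)–(-0.1105, 1.4546, 0)  len=1.3657
  (v0,v1,v7) [-++] → (-0.1105, 1.4546, 0)–(-0.1105, 0.967291, -1.27581)  len=1.3657
  (v0,v7,v10) [-+-] → (-0.1105, 0.967291, -1.27581)–(-0.1105, 0.830707, -1.41239)  len=0.1932
  (v5,v11,v4) [+-+] → (-0.1105, 0.830707, 1.41239)–(-0.1105, -0.830707, 1.41239)  len=1.6614
  (v10,v7,v6) [-++] → (-0.1105, 0.830707, -1.41239)–(-0.1105, -0.830707, -1.41239)  len=1.6614
  (v3,v4,v2) [++-] → (-0.1105, -0.967291, 1.27581)–(-0.1105, -1.4546, 0)  len=1.3657
  (v3,v2,v6) [+-+] → (-0.1105, -1.4546, 0)–(-0.1105, -0.967291, -1.27581)  len=1.3657
  (v2,v4,v11) [-+-] → (-0.1105, -0.967291, 1.27581)–(-0.1105, -0.830707, 1.41239)  len=0.1932
  (v6,v2,v10) [+--] → (-0.1105, -0.967291, -1.27581)–(-0.1105, -0.830707, -1.41239)  len=0.1932

Chained into 1 loop(s):
  loop 1: 10 segments, perimeter = 9.5583
Total perimeter = 9.558

loops=1 perimeter=9.558


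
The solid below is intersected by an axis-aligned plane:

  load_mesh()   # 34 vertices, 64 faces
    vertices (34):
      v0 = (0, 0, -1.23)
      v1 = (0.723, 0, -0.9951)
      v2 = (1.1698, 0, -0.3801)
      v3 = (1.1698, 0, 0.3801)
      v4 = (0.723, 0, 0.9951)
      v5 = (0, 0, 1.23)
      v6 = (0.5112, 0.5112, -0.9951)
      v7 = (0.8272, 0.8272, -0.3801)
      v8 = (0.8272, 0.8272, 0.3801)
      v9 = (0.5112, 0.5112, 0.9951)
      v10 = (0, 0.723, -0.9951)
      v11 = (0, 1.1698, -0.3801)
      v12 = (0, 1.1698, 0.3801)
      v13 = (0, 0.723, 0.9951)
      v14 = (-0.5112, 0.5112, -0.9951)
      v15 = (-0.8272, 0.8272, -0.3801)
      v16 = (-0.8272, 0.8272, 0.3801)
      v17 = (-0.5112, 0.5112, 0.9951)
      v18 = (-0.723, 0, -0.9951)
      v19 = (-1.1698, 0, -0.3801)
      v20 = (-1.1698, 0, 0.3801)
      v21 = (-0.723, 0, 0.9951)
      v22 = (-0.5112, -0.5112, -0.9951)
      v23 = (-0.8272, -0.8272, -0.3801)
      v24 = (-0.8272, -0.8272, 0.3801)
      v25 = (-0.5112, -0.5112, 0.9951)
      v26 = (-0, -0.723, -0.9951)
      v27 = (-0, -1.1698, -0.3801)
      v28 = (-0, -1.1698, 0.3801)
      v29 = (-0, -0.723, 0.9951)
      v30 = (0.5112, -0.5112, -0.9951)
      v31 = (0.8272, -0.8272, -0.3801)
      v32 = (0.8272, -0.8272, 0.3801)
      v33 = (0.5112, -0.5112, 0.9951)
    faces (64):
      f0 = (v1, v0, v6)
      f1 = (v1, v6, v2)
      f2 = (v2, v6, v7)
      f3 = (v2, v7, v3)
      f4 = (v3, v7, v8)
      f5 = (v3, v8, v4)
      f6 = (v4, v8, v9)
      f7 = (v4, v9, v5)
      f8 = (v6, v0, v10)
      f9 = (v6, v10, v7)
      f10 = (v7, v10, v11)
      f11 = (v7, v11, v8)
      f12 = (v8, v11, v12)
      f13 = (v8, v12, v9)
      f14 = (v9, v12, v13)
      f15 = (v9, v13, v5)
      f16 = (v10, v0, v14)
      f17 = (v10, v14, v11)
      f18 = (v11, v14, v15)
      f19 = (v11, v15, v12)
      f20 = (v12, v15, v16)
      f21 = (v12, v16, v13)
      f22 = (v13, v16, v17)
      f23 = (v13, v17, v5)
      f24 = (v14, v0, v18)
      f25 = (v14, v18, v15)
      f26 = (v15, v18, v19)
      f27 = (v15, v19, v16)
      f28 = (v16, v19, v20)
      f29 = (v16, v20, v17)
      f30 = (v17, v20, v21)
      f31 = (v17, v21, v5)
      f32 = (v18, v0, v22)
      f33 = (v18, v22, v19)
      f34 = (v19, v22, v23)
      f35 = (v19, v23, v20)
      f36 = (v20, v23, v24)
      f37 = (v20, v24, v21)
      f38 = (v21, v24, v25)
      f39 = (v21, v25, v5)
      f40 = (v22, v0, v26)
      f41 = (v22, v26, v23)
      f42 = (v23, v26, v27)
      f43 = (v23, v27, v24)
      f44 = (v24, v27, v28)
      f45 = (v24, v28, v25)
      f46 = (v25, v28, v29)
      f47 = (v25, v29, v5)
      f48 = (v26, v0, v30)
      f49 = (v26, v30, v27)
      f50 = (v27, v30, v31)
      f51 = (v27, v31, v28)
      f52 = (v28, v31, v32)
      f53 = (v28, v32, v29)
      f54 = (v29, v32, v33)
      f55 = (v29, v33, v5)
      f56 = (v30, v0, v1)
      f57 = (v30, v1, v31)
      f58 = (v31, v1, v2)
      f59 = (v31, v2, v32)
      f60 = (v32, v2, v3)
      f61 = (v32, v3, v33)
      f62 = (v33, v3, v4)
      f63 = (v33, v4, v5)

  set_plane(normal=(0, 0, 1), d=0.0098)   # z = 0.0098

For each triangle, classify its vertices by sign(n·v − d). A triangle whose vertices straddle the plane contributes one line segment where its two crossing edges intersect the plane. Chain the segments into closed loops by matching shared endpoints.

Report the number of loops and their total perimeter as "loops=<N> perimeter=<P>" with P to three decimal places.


loops=1 perimeter=7.163

Straddling triangles (16 of 64):
  (v2,v7,v3) [--+] → (1.00292, 0.402936, 0.0098)–(1.1698, 0, 0.0098)  len=0.4361
  (v3,v7,v8) [+-+] → (1.00292, 0.402936, 0.0098)–(0.8272, 0.8272, 0.0098)  len=0.4592
  (v7,v11,v8) [--+] → (0.424264, 0.994083, 0.0098)–(0.8272, 0.8272, 0.0098)  len=0.4361
  (v8,v11,v12) [+-+] → (0.424264, 0.994083, 0.0098)–(0, 1.1698, 0.0098)  len=0.4592
  (v11,v15,v12) [--+] → (-0.402936, 1.00292, 0.0098)–(0, 1.1698, 0.0098)  len=0.4361
  (v12,v15,v16) [+-+] → (-0.402936, 1.00292, 0.0098)–(-0.8272, 0.8272, 0.0098)  len=0.4592
  (v15,v19,v16) [--+] → (-0.994083, 0.424264, 0.0098)–(-0.8272, 0.8272, 0.0098)  len=0.4361
  (v16,v19,v20) [+-+] → (-0.994083, 0.424264, 0.0098)–(-1.1698, 0, 0.0098)  len=0.4592
  (v19,v23,v20) [--+] → (-1.00292, -0.402936, 0.0098)–(-1.1698, 0, 0.0098)  len=0.4361
  (v20,v23,v24) [+-+] → (-1.00292, -0.402936, 0.0098)–(-0.8272, -0.8272, 0.0098)  len=0.4592
  (v23,v27,v24) [--+] → (-0.424264, -0.994083, 0.0098)–(-0.8272, -0.8272, 0.0098)  len=0.4361
  (v24,v27,v28) [+-+] → (-0.424264, -0.994083, 0.0098)–(0, -1.1698, 0.0098)  len=0.4592
  (v27,v31,v28) [--+] → (0.402936, -1.00292, 0.0098)–(0, -1.1698, 0.0098)  len=0.4361
  (v28,v31,v32) [+-+] → (0.402936, -1.00292, 0.0098)–(0.8272, -0.8272, 0.0098)  len=0.4592
  (v31,v2,v32) [--+] → (0.994083, -0.424264, 0.0098)–(0.8272, -0.8272, 0.0098)  len=0.4361
  (v32,v2,v3) [+-+] → (0.994083, -0.424264, 0.0098)–(1.1698, 0, 0.0098)  len=0.4592

Chained into 1 loop(s):
  loop 1: 16 segments, perimeter = 7.1627
Total perimeter = 7.163
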